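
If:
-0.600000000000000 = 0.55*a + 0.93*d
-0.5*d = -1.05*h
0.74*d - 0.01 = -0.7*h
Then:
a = -1.11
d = 0.01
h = 0.00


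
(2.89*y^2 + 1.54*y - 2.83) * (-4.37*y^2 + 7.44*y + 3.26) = -12.6293*y^4 + 14.7718*y^3 + 33.2461*y^2 - 16.0348*y - 9.2258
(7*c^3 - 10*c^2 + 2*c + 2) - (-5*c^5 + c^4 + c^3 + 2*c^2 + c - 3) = 5*c^5 - c^4 + 6*c^3 - 12*c^2 + c + 5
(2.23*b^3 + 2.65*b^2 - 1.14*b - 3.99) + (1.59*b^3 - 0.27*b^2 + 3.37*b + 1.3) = 3.82*b^3 + 2.38*b^2 + 2.23*b - 2.69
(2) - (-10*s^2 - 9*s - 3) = 10*s^2 + 9*s + 5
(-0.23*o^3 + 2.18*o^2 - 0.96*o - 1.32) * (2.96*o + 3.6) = -0.6808*o^4 + 5.6248*o^3 + 5.0064*o^2 - 7.3632*o - 4.752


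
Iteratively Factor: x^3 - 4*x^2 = (x)*(x^2 - 4*x) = x*(x - 4)*(x)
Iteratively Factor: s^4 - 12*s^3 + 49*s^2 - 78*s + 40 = (s - 2)*(s^3 - 10*s^2 + 29*s - 20) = (s - 4)*(s - 2)*(s^2 - 6*s + 5) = (s - 5)*(s - 4)*(s - 2)*(s - 1)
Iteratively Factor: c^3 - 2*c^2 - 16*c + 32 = (c + 4)*(c^2 - 6*c + 8) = (c - 4)*(c + 4)*(c - 2)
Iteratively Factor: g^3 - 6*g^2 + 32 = (g + 2)*(g^2 - 8*g + 16) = (g - 4)*(g + 2)*(g - 4)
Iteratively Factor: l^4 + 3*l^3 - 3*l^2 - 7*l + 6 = (l - 1)*(l^3 + 4*l^2 + l - 6) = (l - 1)*(l + 2)*(l^2 + 2*l - 3) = (l - 1)*(l + 2)*(l + 3)*(l - 1)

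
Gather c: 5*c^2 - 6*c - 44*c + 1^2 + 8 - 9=5*c^2 - 50*c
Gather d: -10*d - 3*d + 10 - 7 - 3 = -13*d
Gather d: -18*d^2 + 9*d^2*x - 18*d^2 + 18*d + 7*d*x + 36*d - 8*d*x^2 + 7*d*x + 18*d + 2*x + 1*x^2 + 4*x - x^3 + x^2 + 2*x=d^2*(9*x - 36) + d*(-8*x^2 + 14*x + 72) - x^3 + 2*x^2 + 8*x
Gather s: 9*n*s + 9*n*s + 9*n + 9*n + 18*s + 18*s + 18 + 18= 18*n + s*(18*n + 36) + 36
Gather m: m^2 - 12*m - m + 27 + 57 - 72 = m^2 - 13*m + 12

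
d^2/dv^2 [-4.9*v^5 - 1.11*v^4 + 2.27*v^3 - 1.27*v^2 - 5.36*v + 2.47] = -98.0*v^3 - 13.32*v^2 + 13.62*v - 2.54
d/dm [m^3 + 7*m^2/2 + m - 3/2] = 3*m^2 + 7*m + 1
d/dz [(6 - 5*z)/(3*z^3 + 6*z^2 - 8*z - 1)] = (30*z^3 - 24*z^2 - 72*z + 53)/(9*z^6 + 36*z^5 - 12*z^4 - 102*z^3 + 52*z^2 + 16*z + 1)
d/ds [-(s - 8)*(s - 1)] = 9 - 2*s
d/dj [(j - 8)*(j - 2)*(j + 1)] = 3*j^2 - 18*j + 6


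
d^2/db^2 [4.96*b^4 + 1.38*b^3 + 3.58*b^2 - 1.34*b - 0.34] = 59.52*b^2 + 8.28*b + 7.16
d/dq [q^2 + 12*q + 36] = 2*q + 12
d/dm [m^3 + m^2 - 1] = m*(3*m + 2)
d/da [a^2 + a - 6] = 2*a + 1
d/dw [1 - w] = -1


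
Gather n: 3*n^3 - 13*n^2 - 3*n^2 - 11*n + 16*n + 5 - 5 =3*n^3 - 16*n^2 + 5*n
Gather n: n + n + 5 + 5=2*n + 10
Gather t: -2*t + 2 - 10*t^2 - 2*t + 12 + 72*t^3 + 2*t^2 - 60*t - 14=72*t^3 - 8*t^2 - 64*t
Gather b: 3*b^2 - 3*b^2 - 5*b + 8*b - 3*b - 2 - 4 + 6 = 0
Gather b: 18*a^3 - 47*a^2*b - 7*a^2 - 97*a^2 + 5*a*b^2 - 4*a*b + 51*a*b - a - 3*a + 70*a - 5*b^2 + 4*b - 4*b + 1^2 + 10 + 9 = 18*a^3 - 104*a^2 + 66*a + b^2*(5*a - 5) + b*(-47*a^2 + 47*a) + 20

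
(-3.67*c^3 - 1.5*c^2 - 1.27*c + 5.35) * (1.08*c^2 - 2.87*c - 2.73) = -3.9636*c^5 + 8.9129*c^4 + 12.9525*c^3 + 13.5179*c^2 - 11.8874*c - 14.6055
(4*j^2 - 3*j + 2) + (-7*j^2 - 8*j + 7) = -3*j^2 - 11*j + 9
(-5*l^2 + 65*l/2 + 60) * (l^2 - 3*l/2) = -5*l^4 + 40*l^3 + 45*l^2/4 - 90*l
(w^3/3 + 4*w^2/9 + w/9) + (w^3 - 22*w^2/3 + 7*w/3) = 4*w^3/3 - 62*w^2/9 + 22*w/9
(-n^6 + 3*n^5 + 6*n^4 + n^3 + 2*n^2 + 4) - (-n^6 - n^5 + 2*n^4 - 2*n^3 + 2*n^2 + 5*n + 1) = 4*n^5 + 4*n^4 + 3*n^3 - 5*n + 3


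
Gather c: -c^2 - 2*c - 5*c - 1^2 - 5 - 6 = -c^2 - 7*c - 12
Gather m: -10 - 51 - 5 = -66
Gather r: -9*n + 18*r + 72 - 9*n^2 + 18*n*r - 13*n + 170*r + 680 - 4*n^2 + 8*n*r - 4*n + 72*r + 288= -13*n^2 - 26*n + r*(26*n + 260) + 1040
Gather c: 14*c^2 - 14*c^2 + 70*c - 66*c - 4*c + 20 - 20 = 0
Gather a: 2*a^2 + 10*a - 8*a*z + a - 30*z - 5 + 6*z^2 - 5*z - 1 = 2*a^2 + a*(11 - 8*z) + 6*z^2 - 35*z - 6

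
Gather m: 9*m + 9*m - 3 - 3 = 18*m - 6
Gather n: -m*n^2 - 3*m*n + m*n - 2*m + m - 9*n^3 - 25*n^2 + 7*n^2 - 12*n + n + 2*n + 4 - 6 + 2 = -m - 9*n^3 + n^2*(-m - 18) + n*(-2*m - 9)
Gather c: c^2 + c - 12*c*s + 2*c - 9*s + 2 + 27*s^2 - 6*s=c^2 + c*(3 - 12*s) + 27*s^2 - 15*s + 2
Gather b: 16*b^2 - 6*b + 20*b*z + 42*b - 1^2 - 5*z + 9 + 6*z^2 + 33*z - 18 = 16*b^2 + b*(20*z + 36) + 6*z^2 + 28*z - 10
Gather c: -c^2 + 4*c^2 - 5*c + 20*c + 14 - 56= 3*c^2 + 15*c - 42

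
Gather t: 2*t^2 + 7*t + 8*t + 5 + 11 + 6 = 2*t^2 + 15*t + 22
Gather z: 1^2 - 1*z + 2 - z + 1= 4 - 2*z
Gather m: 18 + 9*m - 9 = 9*m + 9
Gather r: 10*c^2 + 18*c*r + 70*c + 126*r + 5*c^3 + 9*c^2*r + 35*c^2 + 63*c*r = 5*c^3 + 45*c^2 + 70*c + r*(9*c^2 + 81*c + 126)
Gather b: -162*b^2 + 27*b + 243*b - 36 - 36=-162*b^2 + 270*b - 72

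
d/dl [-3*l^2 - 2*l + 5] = -6*l - 2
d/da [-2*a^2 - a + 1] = -4*a - 1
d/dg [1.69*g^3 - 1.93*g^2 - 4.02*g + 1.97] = 5.07*g^2 - 3.86*g - 4.02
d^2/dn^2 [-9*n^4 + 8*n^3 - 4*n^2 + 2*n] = -108*n^2 + 48*n - 8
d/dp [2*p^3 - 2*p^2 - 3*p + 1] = 6*p^2 - 4*p - 3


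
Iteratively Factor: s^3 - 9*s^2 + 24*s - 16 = (s - 1)*(s^2 - 8*s + 16) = (s - 4)*(s - 1)*(s - 4)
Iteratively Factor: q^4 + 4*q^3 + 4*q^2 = (q + 2)*(q^3 + 2*q^2) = q*(q + 2)*(q^2 + 2*q) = q*(q + 2)^2*(q)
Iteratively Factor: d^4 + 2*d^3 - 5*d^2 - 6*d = (d + 3)*(d^3 - d^2 - 2*d) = (d + 1)*(d + 3)*(d^2 - 2*d) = d*(d + 1)*(d + 3)*(d - 2)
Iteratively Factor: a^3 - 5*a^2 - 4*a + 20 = (a - 2)*(a^2 - 3*a - 10) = (a - 2)*(a + 2)*(a - 5)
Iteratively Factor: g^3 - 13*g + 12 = (g - 1)*(g^2 + g - 12) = (g - 3)*(g - 1)*(g + 4)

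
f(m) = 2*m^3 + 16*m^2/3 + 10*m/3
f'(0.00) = 3.33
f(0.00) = 0.00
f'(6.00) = 283.33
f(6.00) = 644.00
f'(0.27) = 6.65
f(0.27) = 1.33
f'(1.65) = 37.27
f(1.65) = 29.00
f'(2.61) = 72.05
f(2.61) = 80.59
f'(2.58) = 70.79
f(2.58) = 78.45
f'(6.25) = 304.38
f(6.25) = 717.45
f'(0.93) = 18.44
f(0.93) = 9.32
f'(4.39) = 165.79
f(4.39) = 286.63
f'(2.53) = 68.73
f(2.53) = 74.96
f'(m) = 6*m^2 + 32*m/3 + 10/3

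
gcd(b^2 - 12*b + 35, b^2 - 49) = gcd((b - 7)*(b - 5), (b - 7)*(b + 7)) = b - 7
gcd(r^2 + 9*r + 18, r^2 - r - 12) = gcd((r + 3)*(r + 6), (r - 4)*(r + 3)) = r + 3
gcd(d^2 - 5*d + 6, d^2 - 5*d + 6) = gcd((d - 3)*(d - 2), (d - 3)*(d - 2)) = d^2 - 5*d + 6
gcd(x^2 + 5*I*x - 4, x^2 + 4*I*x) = x + 4*I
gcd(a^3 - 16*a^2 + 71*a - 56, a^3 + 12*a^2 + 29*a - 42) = a - 1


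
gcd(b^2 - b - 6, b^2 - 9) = b - 3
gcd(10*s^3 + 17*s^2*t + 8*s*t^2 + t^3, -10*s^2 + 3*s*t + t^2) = 5*s + t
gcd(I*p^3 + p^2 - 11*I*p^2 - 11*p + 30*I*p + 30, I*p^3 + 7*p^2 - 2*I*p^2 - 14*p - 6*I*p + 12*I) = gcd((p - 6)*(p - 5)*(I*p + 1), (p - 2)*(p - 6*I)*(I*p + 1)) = p - I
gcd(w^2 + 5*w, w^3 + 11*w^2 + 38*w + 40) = w + 5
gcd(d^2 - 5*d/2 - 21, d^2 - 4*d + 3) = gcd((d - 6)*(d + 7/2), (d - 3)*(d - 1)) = 1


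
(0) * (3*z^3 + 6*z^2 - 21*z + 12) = 0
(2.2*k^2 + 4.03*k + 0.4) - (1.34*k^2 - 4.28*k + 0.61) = 0.86*k^2 + 8.31*k - 0.21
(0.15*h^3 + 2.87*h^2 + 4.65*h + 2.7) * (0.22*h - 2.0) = 0.033*h^4 + 0.3314*h^3 - 4.717*h^2 - 8.706*h - 5.4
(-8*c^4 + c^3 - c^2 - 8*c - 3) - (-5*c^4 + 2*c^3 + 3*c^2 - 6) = -3*c^4 - c^3 - 4*c^2 - 8*c + 3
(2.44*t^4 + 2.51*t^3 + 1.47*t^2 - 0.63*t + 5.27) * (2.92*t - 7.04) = 7.1248*t^5 - 9.8484*t^4 - 13.378*t^3 - 12.1884*t^2 + 19.8236*t - 37.1008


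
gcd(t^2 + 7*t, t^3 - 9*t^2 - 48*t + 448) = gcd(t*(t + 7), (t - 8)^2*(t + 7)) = t + 7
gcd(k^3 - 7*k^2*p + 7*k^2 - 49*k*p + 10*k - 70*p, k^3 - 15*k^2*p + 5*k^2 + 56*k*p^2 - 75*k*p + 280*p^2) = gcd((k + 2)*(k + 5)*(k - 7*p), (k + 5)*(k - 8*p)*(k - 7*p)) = -k^2 + 7*k*p - 5*k + 35*p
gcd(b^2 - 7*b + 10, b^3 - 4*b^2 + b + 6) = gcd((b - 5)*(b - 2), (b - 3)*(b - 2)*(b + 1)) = b - 2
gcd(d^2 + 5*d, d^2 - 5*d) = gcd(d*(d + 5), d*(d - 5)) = d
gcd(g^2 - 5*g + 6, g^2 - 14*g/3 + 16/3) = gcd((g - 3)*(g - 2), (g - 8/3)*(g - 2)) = g - 2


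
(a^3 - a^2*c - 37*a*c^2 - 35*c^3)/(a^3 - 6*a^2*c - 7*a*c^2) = (a + 5*c)/a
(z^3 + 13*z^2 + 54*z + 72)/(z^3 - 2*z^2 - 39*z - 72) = (z^2 + 10*z + 24)/(z^2 - 5*z - 24)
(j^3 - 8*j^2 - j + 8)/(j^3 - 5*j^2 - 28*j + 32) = (j + 1)/(j + 4)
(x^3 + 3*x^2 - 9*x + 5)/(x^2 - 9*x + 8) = (x^2 + 4*x - 5)/(x - 8)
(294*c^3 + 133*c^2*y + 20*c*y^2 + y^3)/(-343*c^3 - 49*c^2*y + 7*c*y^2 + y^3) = (6*c + y)/(-7*c + y)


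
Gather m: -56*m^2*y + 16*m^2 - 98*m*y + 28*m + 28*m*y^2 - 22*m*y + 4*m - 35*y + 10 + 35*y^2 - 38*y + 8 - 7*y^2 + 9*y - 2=m^2*(16 - 56*y) + m*(28*y^2 - 120*y + 32) + 28*y^2 - 64*y + 16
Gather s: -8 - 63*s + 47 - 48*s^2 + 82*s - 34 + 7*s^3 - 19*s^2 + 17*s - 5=7*s^3 - 67*s^2 + 36*s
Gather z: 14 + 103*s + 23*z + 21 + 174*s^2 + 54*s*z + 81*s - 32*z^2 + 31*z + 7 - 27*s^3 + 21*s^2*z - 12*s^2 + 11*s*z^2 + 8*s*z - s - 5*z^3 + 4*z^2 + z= -27*s^3 + 162*s^2 + 183*s - 5*z^3 + z^2*(11*s - 28) + z*(21*s^2 + 62*s + 55) + 42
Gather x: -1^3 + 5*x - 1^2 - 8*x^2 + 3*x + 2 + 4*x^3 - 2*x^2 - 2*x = 4*x^3 - 10*x^2 + 6*x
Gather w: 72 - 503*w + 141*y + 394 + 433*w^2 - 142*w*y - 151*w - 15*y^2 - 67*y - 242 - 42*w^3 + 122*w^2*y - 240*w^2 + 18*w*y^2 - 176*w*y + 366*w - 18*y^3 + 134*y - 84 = -42*w^3 + w^2*(122*y + 193) + w*(18*y^2 - 318*y - 288) - 18*y^3 - 15*y^2 + 208*y + 140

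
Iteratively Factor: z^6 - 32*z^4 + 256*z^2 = (z + 4)*(z^5 - 4*z^4 - 16*z^3 + 64*z^2) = (z - 4)*(z + 4)*(z^4 - 16*z^2) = (z - 4)*(z + 4)^2*(z^3 - 4*z^2) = z*(z - 4)*(z + 4)^2*(z^2 - 4*z) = z*(z - 4)^2*(z + 4)^2*(z)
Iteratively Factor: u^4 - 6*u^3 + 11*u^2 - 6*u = (u - 3)*(u^3 - 3*u^2 + 2*u) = (u - 3)*(u - 1)*(u^2 - 2*u) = u*(u - 3)*(u - 1)*(u - 2)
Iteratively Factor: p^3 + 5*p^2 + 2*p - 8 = (p + 4)*(p^2 + p - 2) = (p + 2)*(p + 4)*(p - 1)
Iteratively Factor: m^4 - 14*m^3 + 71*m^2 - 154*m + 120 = (m - 2)*(m^3 - 12*m^2 + 47*m - 60) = (m - 5)*(m - 2)*(m^2 - 7*m + 12) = (m - 5)*(m - 4)*(m - 2)*(m - 3)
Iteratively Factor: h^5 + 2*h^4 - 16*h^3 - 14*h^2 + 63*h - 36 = (h + 4)*(h^4 - 2*h^3 - 8*h^2 + 18*h - 9) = (h - 1)*(h + 4)*(h^3 - h^2 - 9*h + 9) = (h - 1)*(h + 3)*(h + 4)*(h^2 - 4*h + 3) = (h - 1)^2*(h + 3)*(h + 4)*(h - 3)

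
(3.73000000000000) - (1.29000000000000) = 2.44000000000000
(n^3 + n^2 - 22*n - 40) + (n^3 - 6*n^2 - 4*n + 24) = 2*n^3 - 5*n^2 - 26*n - 16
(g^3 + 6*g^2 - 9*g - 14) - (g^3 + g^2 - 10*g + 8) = 5*g^2 + g - 22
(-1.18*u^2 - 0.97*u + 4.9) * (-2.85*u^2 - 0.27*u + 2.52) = 3.363*u^4 + 3.0831*u^3 - 16.6767*u^2 - 3.7674*u + 12.348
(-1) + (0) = -1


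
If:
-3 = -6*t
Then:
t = 1/2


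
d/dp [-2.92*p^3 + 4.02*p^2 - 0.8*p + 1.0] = -8.76*p^2 + 8.04*p - 0.8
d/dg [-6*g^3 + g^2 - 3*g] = -18*g^2 + 2*g - 3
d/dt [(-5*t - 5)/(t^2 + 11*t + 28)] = 5*(t^2 + 2*t - 17)/(t^4 + 22*t^3 + 177*t^2 + 616*t + 784)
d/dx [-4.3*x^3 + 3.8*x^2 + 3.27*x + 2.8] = -12.9*x^2 + 7.6*x + 3.27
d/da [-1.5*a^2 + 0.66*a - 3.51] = 0.66 - 3.0*a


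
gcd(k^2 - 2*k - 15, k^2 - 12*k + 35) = k - 5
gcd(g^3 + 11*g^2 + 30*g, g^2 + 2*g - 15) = g + 5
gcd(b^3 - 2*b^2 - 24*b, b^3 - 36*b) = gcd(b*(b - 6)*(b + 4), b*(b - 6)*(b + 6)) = b^2 - 6*b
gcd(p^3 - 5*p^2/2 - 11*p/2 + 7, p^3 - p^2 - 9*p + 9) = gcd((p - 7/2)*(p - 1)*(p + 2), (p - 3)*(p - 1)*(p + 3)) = p - 1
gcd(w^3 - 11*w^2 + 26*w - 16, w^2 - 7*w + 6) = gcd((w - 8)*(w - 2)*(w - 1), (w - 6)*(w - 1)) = w - 1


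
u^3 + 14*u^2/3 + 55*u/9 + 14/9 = (u + 1/3)*(u + 2)*(u + 7/3)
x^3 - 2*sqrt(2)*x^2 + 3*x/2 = x*(x - 3*sqrt(2)/2)*(x - sqrt(2)/2)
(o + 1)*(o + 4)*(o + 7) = o^3 + 12*o^2 + 39*o + 28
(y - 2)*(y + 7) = y^2 + 5*y - 14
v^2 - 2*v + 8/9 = (v - 4/3)*(v - 2/3)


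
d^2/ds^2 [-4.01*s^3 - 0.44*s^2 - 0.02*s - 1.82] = -24.06*s - 0.88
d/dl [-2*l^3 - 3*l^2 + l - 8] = -6*l^2 - 6*l + 1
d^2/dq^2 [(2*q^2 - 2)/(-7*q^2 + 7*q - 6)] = 4*(-49*q^3 + 273*q^2 - 147*q - 29)/(343*q^6 - 1029*q^5 + 1911*q^4 - 2107*q^3 + 1638*q^2 - 756*q + 216)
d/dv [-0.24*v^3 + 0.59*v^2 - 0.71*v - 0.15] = -0.72*v^2 + 1.18*v - 0.71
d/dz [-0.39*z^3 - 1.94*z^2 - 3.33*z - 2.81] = -1.17*z^2 - 3.88*z - 3.33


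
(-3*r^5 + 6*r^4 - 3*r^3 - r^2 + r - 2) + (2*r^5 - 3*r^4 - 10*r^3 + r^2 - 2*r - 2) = -r^5 + 3*r^4 - 13*r^3 - r - 4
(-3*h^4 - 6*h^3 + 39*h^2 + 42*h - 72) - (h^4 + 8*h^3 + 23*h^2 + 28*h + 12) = -4*h^4 - 14*h^3 + 16*h^2 + 14*h - 84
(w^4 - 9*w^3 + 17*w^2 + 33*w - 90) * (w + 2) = w^5 - 7*w^4 - w^3 + 67*w^2 - 24*w - 180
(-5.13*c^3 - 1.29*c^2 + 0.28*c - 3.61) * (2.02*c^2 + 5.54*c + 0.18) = -10.3626*c^5 - 31.026*c^4 - 7.5044*c^3 - 5.9732*c^2 - 19.949*c - 0.6498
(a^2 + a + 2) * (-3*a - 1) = -3*a^3 - 4*a^2 - 7*a - 2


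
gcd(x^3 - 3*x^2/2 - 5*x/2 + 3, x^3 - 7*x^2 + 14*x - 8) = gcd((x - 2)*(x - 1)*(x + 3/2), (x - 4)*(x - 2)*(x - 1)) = x^2 - 3*x + 2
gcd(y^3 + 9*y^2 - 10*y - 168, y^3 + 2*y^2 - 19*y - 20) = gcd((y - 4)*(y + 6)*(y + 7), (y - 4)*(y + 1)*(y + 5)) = y - 4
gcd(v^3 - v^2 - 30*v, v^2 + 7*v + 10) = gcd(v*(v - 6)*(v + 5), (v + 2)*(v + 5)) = v + 5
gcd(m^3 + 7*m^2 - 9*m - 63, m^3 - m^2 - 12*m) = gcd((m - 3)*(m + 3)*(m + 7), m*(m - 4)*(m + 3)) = m + 3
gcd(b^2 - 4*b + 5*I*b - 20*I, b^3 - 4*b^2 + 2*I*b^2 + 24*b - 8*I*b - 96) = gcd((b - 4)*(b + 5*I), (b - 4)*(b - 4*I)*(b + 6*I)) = b - 4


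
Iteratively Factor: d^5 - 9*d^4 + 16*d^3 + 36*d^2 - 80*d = (d + 2)*(d^4 - 11*d^3 + 38*d^2 - 40*d) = d*(d + 2)*(d^3 - 11*d^2 + 38*d - 40) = d*(d - 5)*(d + 2)*(d^2 - 6*d + 8) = d*(d - 5)*(d - 2)*(d + 2)*(d - 4)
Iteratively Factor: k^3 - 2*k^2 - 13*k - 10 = (k + 2)*(k^2 - 4*k - 5) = (k - 5)*(k + 2)*(k + 1)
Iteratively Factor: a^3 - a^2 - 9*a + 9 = (a + 3)*(a^2 - 4*a + 3) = (a - 3)*(a + 3)*(a - 1)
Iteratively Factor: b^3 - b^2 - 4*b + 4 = (b - 1)*(b^2 - 4) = (b - 2)*(b - 1)*(b + 2)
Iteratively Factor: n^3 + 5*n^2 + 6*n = (n + 3)*(n^2 + 2*n) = n*(n + 3)*(n + 2)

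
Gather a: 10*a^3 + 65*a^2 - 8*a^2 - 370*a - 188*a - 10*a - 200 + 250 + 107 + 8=10*a^3 + 57*a^2 - 568*a + 165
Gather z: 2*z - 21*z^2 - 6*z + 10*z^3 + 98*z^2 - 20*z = 10*z^3 + 77*z^2 - 24*z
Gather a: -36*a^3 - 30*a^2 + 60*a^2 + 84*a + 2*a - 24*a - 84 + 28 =-36*a^3 + 30*a^2 + 62*a - 56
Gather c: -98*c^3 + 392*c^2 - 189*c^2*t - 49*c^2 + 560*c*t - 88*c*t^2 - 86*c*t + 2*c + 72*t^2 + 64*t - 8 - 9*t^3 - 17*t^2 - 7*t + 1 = -98*c^3 + c^2*(343 - 189*t) + c*(-88*t^2 + 474*t + 2) - 9*t^3 + 55*t^2 + 57*t - 7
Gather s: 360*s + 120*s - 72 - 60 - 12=480*s - 144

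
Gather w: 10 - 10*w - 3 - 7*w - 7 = -17*w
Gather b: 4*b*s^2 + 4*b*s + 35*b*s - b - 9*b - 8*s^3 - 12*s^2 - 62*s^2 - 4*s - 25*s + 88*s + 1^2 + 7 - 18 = b*(4*s^2 + 39*s - 10) - 8*s^3 - 74*s^2 + 59*s - 10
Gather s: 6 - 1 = 5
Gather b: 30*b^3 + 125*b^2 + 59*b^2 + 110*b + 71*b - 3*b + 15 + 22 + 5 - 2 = 30*b^3 + 184*b^2 + 178*b + 40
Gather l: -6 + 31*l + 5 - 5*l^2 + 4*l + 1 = -5*l^2 + 35*l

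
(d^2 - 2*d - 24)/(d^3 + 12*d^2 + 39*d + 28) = (d - 6)/(d^2 + 8*d + 7)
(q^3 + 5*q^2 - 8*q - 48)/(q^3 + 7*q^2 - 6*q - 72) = (q + 4)/(q + 6)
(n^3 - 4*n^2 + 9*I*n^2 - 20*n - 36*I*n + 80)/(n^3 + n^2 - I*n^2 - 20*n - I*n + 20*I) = (n^2 + 9*I*n - 20)/(n^2 + n*(5 - I) - 5*I)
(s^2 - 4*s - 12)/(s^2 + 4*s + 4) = (s - 6)/(s + 2)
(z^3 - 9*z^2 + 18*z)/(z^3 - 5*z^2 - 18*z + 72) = z/(z + 4)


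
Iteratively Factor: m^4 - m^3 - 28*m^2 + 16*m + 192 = (m + 3)*(m^3 - 4*m^2 - 16*m + 64) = (m + 3)*(m + 4)*(m^2 - 8*m + 16) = (m - 4)*(m + 3)*(m + 4)*(m - 4)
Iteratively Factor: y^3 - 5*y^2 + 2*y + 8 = (y + 1)*(y^2 - 6*y + 8) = (y - 4)*(y + 1)*(y - 2)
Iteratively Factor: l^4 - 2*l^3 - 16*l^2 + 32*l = (l - 4)*(l^3 + 2*l^2 - 8*l) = (l - 4)*(l + 4)*(l^2 - 2*l) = l*(l - 4)*(l + 4)*(l - 2)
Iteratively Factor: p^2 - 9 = (p + 3)*(p - 3)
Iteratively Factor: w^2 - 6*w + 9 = (w - 3)*(w - 3)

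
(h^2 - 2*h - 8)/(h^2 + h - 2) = (h - 4)/(h - 1)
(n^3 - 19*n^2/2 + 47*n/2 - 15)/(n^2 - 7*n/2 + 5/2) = n - 6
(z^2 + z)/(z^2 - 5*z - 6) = z/(z - 6)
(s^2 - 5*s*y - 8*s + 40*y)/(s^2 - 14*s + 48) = (s - 5*y)/(s - 6)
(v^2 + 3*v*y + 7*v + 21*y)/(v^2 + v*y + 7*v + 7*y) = (v + 3*y)/(v + y)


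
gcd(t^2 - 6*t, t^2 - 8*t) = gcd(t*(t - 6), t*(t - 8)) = t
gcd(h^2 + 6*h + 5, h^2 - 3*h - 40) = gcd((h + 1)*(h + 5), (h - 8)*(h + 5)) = h + 5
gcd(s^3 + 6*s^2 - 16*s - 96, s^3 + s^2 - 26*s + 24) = s^2 + 2*s - 24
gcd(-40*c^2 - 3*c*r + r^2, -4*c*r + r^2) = 1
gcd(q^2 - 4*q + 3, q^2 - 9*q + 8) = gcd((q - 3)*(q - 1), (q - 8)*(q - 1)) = q - 1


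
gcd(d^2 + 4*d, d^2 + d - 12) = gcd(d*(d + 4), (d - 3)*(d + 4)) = d + 4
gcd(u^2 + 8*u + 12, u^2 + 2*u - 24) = u + 6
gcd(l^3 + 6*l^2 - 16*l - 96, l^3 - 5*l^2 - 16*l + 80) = l^2 - 16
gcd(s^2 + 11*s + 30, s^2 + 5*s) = s + 5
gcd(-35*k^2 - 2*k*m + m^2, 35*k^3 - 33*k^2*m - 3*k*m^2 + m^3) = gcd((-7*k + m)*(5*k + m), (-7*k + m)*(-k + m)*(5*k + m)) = 35*k^2 + 2*k*m - m^2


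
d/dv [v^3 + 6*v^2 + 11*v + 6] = 3*v^2 + 12*v + 11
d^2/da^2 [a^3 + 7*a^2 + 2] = 6*a + 14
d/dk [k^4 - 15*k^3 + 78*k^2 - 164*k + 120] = 4*k^3 - 45*k^2 + 156*k - 164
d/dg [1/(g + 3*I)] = -1/(g + 3*I)^2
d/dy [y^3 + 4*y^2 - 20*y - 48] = 3*y^2 + 8*y - 20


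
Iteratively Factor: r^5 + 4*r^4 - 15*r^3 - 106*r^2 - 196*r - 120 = (r + 2)*(r^4 + 2*r^3 - 19*r^2 - 68*r - 60) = (r + 2)^2*(r^3 - 19*r - 30) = (r + 2)^3*(r^2 - 2*r - 15) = (r - 5)*(r + 2)^3*(r + 3)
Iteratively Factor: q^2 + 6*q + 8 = (q + 4)*(q + 2)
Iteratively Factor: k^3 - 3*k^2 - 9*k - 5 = (k + 1)*(k^2 - 4*k - 5) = (k + 1)^2*(k - 5)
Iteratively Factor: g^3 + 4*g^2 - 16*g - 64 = (g + 4)*(g^2 - 16) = (g + 4)^2*(g - 4)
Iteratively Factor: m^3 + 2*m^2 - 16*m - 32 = (m - 4)*(m^2 + 6*m + 8) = (m - 4)*(m + 2)*(m + 4)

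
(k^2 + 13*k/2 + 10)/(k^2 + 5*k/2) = (k + 4)/k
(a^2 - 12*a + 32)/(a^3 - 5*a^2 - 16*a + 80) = (a - 8)/(a^2 - a - 20)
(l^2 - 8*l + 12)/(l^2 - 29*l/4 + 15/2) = 4*(l - 2)/(4*l - 5)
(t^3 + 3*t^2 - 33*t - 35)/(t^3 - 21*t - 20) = (t + 7)/(t + 4)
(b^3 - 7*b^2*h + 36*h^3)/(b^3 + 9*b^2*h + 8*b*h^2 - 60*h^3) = (b^3 - 7*b^2*h + 36*h^3)/(b^3 + 9*b^2*h + 8*b*h^2 - 60*h^3)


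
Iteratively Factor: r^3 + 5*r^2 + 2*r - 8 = (r + 2)*(r^2 + 3*r - 4) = (r - 1)*(r + 2)*(r + 4)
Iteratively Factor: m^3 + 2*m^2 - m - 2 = (m + 2)*(m^2 - 1) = (m + 1)*(m + 2)*(m - 1)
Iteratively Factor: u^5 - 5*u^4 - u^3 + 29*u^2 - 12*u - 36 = (u - 3)*(u^4 - 2*u^3 - 7*u^2 + 8*u + 12) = (u - 3)*(u + 2)*(u^3 - 4*u^2 + u + 6) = (u - 3)*(u + 1)*(u + 2)*(u^2 - 5*u + 6) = (u - 3)*(u - 2)*(u + 1)*(u + 2)*(u - 3)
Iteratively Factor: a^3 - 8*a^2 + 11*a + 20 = (a - 4)*(a^2 - 4*a - 5) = (a - 5)*(a - 4)*(a + 1)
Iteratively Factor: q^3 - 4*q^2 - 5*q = (q + 1)*(q^2 - 5*q) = (q - 5)*(q + 1)*(q)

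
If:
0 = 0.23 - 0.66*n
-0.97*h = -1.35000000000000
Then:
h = 1.39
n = 0.35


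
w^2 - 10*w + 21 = (w - 7)*(w - 3)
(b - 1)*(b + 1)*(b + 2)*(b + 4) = b^4 + 6*b^3 + 7*b^2 - 6*b - 8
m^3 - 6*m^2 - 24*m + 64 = (m - 8)*(m - 2)*(m + 4)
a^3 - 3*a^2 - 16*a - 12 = (a - 6)*(a + 1)*(a + 2)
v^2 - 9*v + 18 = (v - 6)*(v - 3)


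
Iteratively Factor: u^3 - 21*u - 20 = (u - 5)*(u^2 + 5*u + 4) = (u - 5)*(u + 1)*(u + 4)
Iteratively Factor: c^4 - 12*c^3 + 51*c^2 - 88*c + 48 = (c - 3)*(c^3 - 9*c^2 + 24*c - 16) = (c - 4)*(c - 3)*(c^2 - 5*c + 4) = (c - 4)*(c - 3)*(c - 1)*(c - 4)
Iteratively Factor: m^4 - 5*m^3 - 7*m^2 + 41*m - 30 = (m - 1)*(m^3 - 4*m^2 - 11*m + 30) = (m - 5)*(m - 1)*(m^2 + m - 6) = (m - 5)*(m - 1)*(m + 3)*(m - 2)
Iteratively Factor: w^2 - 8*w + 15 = (w - 5)*(w - 3)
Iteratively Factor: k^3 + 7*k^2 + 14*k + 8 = (k + 4)*(k^2 + 3*k + 2) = (k + 1)*(k + 4)*(k + 2)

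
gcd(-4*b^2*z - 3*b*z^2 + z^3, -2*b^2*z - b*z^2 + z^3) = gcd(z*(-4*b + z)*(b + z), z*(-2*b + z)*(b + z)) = b*z + z^2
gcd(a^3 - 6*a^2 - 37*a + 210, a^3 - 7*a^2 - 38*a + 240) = a^2 + a - 30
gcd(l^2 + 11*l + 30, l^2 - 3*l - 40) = l + 5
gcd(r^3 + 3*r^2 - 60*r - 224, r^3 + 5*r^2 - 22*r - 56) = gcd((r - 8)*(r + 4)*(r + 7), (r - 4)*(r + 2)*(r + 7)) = r + 7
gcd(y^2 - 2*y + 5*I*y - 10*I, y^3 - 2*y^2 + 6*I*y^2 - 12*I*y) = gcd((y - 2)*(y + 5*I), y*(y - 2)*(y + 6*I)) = y - 2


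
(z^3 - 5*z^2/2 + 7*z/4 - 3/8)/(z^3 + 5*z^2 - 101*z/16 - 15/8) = 2*(8*z^3 - 20*z^2 + 14*z - 3)/(16*z^3 + 80*z^2 - 101*z - 30)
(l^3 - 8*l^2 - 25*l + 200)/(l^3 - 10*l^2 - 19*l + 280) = (l - 5)/(l - 7)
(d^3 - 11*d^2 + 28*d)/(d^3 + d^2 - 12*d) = (d^2 - 11*d + 28)/(d^2 + d - 12)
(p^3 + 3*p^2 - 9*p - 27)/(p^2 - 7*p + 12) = (p^2 + 6*p + 9)/(p - 4)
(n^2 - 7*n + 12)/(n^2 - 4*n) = (n - 3)/n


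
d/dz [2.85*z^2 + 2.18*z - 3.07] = 5.7*z + 2.18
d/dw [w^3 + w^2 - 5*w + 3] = 3*w^2 + 2*w - 5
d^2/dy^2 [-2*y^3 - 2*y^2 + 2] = -12*y - 4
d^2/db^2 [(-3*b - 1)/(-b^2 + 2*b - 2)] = 2*((5 - 9*b)*(b^2 - 2*b + 2) + 4*(b - 1)^2*(3*b + 1))/(b^2 - 2*b + 2)^3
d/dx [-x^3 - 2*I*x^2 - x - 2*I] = -3*x^2 - 4*I*x - 1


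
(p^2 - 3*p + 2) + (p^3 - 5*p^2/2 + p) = p^3 - 3*p^2/2 - 2*p + 2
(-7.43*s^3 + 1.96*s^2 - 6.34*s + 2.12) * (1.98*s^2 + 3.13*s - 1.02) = -14.7114*s^5 - 19.3751*s^4 + 1.1602*s^3 - 17.6458*s^2 + 13.1024*s - 2.1624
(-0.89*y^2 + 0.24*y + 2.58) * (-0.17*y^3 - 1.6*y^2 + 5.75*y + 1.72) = 0.1513*y^5 + 1.3832*y^4 - 5.9401*y^3 - 4.2788*y^2 + 15.2478*y + 4.4376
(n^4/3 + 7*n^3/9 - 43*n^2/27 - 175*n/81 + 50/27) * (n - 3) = n^5/3 - 2*n^4/9 - 106*n^3/27 + 212*n^2/81 + 25*n/3 - 50/9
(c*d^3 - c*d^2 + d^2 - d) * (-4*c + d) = -4*c^2*d^3 + 4*c^2*d^2 + c*d^4 - c*d^3 - 4*c*d^2 + 4*c*d + d^3 - d^2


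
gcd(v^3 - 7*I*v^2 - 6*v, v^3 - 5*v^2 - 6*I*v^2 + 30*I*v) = v^2 - 6*I*v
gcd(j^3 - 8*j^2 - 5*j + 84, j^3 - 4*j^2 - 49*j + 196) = j^2 - 11*j + 28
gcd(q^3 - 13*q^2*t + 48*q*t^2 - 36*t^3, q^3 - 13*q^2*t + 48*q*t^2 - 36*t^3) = q^3 - 13*q^2*t + 48*q*t^2 - 36*t^3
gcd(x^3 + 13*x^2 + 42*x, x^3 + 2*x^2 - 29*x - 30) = x + 6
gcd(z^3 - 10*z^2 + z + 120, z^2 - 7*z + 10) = z - 5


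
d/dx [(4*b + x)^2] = 8*b + 2*x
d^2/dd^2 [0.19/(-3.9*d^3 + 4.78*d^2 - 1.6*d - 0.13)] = ((4.446*d - 1.8164)*(3.9*d^3 - 4.78*d^2 + 1.6*d + 0.13) - 0.19*(11.7*d^2 - 9.56*d + 1.6)*(23.4*d^2 - 19.12*d + 3.2))/(3.9*d^3 - 4.78*d^2 + 1.6*d + 0.13)^3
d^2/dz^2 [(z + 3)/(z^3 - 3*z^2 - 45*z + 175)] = 6*(z^3 + 13*z^2 + 99*z + 207)/(z^7 + z^6 - 123*z^5 + 53*z^4 + 5315*z^3 - 8925*z^2 - 79625*z + 214375)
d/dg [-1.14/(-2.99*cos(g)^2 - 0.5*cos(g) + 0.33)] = (6.8172*cos(g) + 0.57)*sin(g)/(2.99*cos(g)^2 + 0.5*cos(g) - 0.33)^2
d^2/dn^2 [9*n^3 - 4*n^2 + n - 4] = 54*n - 8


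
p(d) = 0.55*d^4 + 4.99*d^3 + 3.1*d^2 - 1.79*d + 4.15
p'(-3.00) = 54.94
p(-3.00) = -52.76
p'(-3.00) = 54.94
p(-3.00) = -52.76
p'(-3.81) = 70.22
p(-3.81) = -104.11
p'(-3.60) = 67.26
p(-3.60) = -89.66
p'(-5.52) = 50.10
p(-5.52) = -220.17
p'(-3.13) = 58.00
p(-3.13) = -60.10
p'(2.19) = 106.69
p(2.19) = 80.16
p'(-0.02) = -1.91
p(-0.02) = 4.19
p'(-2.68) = 46.77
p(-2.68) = -36.47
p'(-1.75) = 21.42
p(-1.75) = -4.81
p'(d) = 2.2*d^3 + 14.97*d^2 + 6.2*d - 1.79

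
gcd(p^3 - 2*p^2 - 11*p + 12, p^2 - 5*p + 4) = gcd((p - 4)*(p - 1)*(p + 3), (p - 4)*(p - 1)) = p^2 - 5*p + 4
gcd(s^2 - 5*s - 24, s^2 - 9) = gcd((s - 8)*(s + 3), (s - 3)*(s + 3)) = s + 3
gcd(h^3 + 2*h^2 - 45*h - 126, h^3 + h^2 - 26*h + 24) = h + 6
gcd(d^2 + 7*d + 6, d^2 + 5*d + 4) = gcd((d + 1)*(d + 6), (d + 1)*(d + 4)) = d + 1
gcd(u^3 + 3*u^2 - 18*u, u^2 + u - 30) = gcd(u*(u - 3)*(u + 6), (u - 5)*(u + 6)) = u + 6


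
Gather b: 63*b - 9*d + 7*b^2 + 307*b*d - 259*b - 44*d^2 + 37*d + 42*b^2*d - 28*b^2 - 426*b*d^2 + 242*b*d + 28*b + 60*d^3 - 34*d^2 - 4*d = b^2*(42*d - 21) + b*(-426*d^2 + 549*d - 168) + 60*d^3 - 78*d^2 + 24*d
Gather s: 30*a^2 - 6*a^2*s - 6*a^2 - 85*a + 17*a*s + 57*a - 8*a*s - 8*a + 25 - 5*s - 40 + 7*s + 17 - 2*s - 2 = 24*a^2 - 36*a + s*(-6*a^2 + 9*a)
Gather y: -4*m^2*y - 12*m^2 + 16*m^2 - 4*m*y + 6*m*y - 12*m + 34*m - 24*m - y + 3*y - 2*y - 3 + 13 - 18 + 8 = 4*m^2 - 2*m + y*(-4*m^2 + 2*m)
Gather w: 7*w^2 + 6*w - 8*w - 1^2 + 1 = 7*w^2 - 2*w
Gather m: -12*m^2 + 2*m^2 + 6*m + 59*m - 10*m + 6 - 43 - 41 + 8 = -10*m^2 + 55*m - 70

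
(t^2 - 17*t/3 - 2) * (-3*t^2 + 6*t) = -3*t^4 + 23*t^3 - 28*t^2 - 12*t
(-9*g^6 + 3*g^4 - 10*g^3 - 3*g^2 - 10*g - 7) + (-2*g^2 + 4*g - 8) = -9*g^6 + 3*g^4 - 10*g^3 - 5*g^2 - 6*g - 15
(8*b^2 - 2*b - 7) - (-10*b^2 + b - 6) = 18*b^2 - 3*b - 1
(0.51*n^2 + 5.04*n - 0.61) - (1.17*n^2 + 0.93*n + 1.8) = -0.66*n^2 + 4.11*n - 2.41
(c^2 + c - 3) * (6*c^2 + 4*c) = 6*c^4 + 10*c^3 - 14*c^2 - 12*c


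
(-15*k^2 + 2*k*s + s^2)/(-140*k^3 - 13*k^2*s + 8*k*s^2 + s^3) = (-3*k + s)/(-28*k^2 + 3*k*s + s^2)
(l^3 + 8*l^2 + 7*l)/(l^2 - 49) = l*(l + 1)/(l - 7)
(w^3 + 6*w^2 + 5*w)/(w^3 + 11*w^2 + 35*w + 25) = w/(w + 5)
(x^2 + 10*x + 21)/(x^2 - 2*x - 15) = (x + 7)/(x - 5)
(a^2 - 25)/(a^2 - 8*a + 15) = (a + 5)/(a - 3)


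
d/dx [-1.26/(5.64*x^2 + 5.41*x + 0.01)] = (14.2128*x + 6.8166)/(5.64*x^2 + 5.41*x + 0.01)^2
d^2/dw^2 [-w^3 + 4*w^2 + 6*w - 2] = 8 - 6*w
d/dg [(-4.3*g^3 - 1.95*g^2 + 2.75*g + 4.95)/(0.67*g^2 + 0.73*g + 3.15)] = (-2.881*g^4 - 6.278*g^3 - 43.901*g^2 - 18.918*g + 5.049)/(0.4489*g^4 + 0.9782*g^3 + 4.7539*g^2 + 4.599*g + 9.9225)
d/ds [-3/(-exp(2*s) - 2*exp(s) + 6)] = -6*(exp(s) + 1)*exp(s)/(exp(2*s) + 2*exp(s) - 6)^2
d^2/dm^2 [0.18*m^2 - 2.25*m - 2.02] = 0.360000000000000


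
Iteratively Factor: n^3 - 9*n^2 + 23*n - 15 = (n - 1)*(n^2 - 8*n + 15) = (n - 5)*(n - 1)*(n - 3)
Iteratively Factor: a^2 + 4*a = (a)*(a + 4)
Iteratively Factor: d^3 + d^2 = (d)*(d^2 + d) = d^2*(d + 1)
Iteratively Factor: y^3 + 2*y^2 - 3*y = (y)*(y^2 + 2*y - 3) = y*(y - 1)*(y + 3)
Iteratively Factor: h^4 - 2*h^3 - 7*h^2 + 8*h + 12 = (h - 3)*(h^3 + h^2 - 4*h - 4) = (h - 3)*(h + 1)*(h^2 - 4) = (h - 3)*(h - 2)*(h + 1)*(h + 2)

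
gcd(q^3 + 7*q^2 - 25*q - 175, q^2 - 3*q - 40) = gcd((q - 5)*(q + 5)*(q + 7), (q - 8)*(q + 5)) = q + 5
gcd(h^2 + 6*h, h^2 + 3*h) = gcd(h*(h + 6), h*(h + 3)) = h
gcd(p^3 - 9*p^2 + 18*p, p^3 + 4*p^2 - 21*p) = p^2 - 3*p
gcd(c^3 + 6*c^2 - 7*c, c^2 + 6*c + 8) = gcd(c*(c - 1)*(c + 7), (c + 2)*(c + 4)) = 1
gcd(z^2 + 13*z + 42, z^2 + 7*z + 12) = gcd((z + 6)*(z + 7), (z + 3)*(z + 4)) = 1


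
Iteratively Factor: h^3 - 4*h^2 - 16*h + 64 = (h + 4)*(h^2 - 8*h + 16) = (h - 4)*(h + 4)*(h - 4)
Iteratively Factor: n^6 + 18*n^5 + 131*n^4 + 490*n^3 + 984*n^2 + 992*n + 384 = (n + 4)*(n^5 + 14*n^4 + 75*n^3 + 190*n^2 + 224*n + 96) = (n + 4)^2*(n^4 + 10*n^3 + 35*n^2 + 50*n + 24) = (n + 2)*(n + 4)^2*(n^3 + 8*n^2 + 19*n + 12) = (n + 1)*(n + 2)*(n + 4)^2*(n^2 + 7*n + 12) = (n + 1)*(n + 2)*(n + 3)*(n + 4)^2*(n + 4)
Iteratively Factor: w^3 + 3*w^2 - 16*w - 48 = (w - 4)*(w^2 + 7*w + 12) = (w - 4)*(w + 3)*(w + 4)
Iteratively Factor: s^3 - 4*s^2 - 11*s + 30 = (s - 5)*(s^2 + s - 6) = (s - 5)*(s - 2)*(s + 3)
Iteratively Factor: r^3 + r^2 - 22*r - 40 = (r - 5)*(r^2 + 6*r + 8) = (r - 5)*(r + 2)*(r + 4)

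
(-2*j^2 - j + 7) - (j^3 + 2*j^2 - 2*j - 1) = -j^3 - 4*j^2 + j + 8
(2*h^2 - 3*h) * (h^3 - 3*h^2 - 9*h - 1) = 2*h^5 - 9*h^4 - 9*h^3 + 25*h^2 + 3*h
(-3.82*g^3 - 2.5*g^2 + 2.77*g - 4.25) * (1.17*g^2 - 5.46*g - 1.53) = -4.4694*g^5 + 17.9322*g^4 + 22.7355*g^3 - 16.2717*g^2 + 18.9669*g + 6.5025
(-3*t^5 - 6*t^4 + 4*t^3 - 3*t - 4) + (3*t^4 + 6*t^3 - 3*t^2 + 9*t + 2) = -3*t^5 - 3*t^4 + 10*t^3 - 3*t^2 + 6*t - 2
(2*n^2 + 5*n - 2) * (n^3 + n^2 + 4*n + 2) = 2*n^5 + 7*n^4 + 11*n^3 + 22*n^2 + 2*n - 4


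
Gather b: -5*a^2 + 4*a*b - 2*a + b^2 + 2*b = -5*a^2 - 2*a + b^2 + b*(4*a + 2)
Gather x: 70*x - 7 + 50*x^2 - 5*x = 50*x^2 + 65*x - 7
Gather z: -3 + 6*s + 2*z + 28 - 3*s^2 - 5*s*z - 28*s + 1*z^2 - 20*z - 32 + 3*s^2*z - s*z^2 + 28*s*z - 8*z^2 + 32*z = -3*s^2 - 22*s + z^2*(-s - 7) + z*(3*s^2 + 23*s + 14) - 7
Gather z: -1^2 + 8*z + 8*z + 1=16*z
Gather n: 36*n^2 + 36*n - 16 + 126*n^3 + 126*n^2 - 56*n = 126*n^3 + 162*n^2 - 20*n - 16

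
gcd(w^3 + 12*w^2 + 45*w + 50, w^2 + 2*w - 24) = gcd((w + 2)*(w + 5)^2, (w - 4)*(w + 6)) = 1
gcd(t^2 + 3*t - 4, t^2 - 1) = t - 1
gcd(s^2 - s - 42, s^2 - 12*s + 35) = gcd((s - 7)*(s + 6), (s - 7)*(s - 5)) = s - 7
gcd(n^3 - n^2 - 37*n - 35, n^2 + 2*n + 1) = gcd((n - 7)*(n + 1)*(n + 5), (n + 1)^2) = n + 1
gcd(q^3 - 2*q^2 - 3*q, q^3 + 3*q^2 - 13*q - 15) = q^2 - 2*q - 3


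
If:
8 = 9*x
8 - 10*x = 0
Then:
No Solution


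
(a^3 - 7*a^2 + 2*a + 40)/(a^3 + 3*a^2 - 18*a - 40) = (a - 5)/(a + 5)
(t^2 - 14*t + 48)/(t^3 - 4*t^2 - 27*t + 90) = (t - 8)/(t^2 + 2*t - 15)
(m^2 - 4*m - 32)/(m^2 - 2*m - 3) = (-m^2 + 4*m + 32)/(-m^2 + 2*m + 3)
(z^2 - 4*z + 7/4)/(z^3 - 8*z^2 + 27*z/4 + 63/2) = (2*z - 1)/(2*z^2 - 9*z - 18)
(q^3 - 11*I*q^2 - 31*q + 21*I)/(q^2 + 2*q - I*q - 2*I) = (q^2 - 10*I*q - 21)/(q + 2)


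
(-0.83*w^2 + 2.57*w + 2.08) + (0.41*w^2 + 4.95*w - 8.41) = -0.42*w^2 + 7.52*w - 6.33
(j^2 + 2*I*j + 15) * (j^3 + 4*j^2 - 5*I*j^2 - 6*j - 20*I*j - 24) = j^5 + 4*j^4 - 3*I*j^4 + 19*j^3 - 12*I*j^3 + 76*j^2 - 87*I*j^2 - 90*j - 348*I*j - 360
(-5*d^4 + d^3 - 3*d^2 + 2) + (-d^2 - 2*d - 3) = -5*d^4 + d^3 - 4*d^2 - 2*d - 1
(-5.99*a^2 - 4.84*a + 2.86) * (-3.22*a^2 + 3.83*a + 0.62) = 19.2878*a^4 - 7.3569*a^3 - 31.4602*a^2 + 7.953*a + 1.7732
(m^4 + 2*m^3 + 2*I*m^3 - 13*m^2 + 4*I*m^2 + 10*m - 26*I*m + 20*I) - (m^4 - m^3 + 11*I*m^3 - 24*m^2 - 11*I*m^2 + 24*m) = 3*m^3 - 9*I*m^3 + 11*m^2 + 15*I*m^2 - 14*m - 26*I*m + 20*I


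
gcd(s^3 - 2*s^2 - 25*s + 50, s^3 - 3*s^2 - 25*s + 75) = s^2 - 25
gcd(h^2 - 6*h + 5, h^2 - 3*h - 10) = h - 5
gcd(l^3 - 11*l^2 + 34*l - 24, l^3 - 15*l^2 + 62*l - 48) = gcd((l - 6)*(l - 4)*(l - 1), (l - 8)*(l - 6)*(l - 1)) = l^2 - 7*l + 6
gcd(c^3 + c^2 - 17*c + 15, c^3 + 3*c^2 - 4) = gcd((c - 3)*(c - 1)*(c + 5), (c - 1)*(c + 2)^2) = c - 1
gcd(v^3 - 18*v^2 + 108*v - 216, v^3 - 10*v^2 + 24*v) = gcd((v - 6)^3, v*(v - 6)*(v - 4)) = v - 6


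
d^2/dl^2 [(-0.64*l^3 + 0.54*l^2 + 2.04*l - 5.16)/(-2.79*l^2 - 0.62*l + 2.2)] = (7.105427357601e-15*l^5 - 21.542272*l^3 + 215.870856*l^2 - 2.98891200000001*l + 56.518848)/(21.717639*l^6 + 14.478426*l^5 - 48.157632*l^4 - 22.595032*l^3 + 37.97376*l^2 + 9.0024*l - 10.648)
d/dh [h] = 1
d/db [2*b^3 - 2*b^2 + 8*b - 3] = 6*b^2 - 4*b + 8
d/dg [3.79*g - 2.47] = 3.79000000000000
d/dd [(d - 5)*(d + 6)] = 2*d + 1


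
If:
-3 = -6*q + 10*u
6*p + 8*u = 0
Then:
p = -4*u/3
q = 5*u/3 + 1/2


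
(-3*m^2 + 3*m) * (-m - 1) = 3*m^3 - 3*m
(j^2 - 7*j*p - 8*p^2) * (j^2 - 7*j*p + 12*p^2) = j^4 - 14*j^3*p + 53*j^2*p^2 - 28*j*p^3 - 96*p^4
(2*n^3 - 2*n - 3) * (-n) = -2*n^4 + 2*n^2 + 3*n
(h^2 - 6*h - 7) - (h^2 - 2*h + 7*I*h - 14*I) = -4*h - 7*I*h - 7 + 14*I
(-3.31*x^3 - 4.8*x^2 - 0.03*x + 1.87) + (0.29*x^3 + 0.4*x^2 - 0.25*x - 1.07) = -3.02*x^3 - 4.4*x^2 - 0.28*x + 0.8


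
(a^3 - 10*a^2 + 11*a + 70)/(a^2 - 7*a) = a - 3 - 10/a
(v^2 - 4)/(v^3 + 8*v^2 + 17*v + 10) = (v - 2)/(v^2 + 6*v + 5)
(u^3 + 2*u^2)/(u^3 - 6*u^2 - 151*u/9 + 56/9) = 9*u^2*(u + 2)/(9*u^3 - 54*u^2 - 151*u + 56)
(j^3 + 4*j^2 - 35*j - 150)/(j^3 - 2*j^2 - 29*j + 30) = (j + 5)/(j - 1)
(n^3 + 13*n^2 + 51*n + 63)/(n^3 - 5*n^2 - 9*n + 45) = (n^2 + 10*n + 21)/(n^2 - 8*n + 15)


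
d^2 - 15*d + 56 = (d - 8)*(d - 7)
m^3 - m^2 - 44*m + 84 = (m - 6)*(m - 2)*(m + 7)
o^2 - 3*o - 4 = (o - 4)*(o + 1)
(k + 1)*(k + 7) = k^2 + 8*k + 7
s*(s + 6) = s^2 + 6*s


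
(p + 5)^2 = p^2 + 10*p + 25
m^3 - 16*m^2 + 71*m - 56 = (m - 8)*(m - 7)*(m - 1)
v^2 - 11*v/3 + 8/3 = (v - 8/3)*(v - 1)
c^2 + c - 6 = (c - 2)*(c + 3)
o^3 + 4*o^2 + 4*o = o*(o + 2)^2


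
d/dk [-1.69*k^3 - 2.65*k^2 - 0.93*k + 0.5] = -5.07*k^2 - 5.3*k - 0.93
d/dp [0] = 0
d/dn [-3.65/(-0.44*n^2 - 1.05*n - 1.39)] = (-3.212*n - 3.8325)/(0.44*n^2 + 1.05*n + 1.39)^2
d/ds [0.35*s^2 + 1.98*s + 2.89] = 0.7*s + 1.98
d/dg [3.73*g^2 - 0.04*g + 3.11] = 7.46*g - 0.04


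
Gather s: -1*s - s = -2*s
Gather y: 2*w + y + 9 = 2*w + y + 9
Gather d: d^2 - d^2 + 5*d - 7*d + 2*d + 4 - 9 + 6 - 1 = 0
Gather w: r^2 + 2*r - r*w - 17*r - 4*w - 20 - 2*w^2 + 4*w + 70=r^2 - r*w - 15*r - 2*w^2 + 50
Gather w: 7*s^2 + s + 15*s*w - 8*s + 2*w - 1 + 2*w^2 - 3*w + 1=7*s^2 - 7*s + 2*w^2 + w*(15*s - 1)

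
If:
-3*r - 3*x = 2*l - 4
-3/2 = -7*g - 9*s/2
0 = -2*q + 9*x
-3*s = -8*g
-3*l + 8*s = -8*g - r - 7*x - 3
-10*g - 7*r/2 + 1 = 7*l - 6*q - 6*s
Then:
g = 3/38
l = 25303/9557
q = 21924/9557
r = -8998/9557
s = 4/19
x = 4872/9557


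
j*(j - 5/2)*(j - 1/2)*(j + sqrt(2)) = j^4 - 3*j^3 + sqrt(2)*j^3 - 3*sqrt(2)*j^2 + 5*j^2/4 + 5*sqrt(2)*j/4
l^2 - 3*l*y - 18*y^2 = (l - 6*y)*(l + 3*y)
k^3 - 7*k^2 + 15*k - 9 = (k - 3)^2*(k - 1)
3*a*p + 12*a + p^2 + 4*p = (3*a + p)*(p + 4)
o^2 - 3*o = o*(o - 3)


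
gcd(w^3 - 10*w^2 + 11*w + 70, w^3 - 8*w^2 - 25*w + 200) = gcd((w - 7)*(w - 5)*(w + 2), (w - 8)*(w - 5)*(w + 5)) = w - 5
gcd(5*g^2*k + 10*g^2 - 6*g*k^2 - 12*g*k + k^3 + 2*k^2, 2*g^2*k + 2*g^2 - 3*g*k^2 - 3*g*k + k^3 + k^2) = g - k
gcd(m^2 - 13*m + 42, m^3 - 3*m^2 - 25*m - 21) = m - 7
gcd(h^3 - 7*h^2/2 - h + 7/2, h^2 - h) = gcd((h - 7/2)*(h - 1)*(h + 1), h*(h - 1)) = h - 1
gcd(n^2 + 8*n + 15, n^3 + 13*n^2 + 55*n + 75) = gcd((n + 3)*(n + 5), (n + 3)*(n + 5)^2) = n^2 + 8*n + 15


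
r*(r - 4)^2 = r^3 - 8*r^2 + 16*r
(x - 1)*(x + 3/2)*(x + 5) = x^3 + 11*x^2/2 + x - 15/2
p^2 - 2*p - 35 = (p - 7)*(p + 5)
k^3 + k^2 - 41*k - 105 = (k - 7)*(k + 3)*(k + 5)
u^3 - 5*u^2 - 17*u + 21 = (u - 7)*(u - 1)*(u + 3)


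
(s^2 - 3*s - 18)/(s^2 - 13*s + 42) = (s + 3)/(s - 7)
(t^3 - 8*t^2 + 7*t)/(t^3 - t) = (t - 7)/(t + 1)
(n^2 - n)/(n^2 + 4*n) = (n - 1)/(n + 4)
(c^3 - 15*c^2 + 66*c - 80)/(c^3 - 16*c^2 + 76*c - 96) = (c - 5)/(c - 6)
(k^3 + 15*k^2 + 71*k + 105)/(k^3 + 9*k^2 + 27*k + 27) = (k^2 + 12*k + 35)/(k^2 + 6*k + 9)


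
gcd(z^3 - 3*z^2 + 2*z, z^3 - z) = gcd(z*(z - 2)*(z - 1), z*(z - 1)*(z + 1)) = z^2 - z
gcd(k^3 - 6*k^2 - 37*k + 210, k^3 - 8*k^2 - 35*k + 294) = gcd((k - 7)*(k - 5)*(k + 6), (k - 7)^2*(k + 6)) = k^2 - k - 42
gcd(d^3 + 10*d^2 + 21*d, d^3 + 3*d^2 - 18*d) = d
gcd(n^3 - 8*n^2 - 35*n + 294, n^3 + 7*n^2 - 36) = n + 6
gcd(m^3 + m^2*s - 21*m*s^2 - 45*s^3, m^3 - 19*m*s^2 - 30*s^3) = -m^2 + 2*m*s + 15*s^2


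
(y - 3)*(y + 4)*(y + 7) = y^3 + 8*y^2 - 5*y - 84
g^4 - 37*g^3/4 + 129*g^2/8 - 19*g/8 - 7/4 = (g - 7)*(g - 2)*(g - 1/2)*(g + 1/4)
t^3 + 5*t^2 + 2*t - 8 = (t - 1)*(t + 2)*(t + 4)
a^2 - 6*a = a*(a - 6)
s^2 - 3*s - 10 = (s - 5)*(s + 2)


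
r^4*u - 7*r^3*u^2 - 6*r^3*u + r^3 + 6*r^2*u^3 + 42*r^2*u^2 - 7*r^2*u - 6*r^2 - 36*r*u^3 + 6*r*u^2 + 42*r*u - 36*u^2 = (r - 6)*(r - 6*u)*(r - u)*(r*u + 1)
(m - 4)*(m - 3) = m^2 - 7*m + 12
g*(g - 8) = g^2 - 8*g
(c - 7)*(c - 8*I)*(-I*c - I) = -I*c^3 - 8*c^2 + 6*I*c^2 + 48*c + 7*I*c + 56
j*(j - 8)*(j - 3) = j^3 - 11*j^2 + 24*j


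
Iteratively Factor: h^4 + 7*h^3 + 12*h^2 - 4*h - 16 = (h + 4)*(h^3 + 3*h^2 - 4) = (h - 1)*(h + 4)*(h^2 + 4*h + 4) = (h - 1)*(h + 2)*(h + 4)*(h + 2)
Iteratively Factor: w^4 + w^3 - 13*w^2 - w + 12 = (w + 4)*(w^3 - 3*w^2 - w + 3) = (w - 1)*(w + 4)*(w^2 - 2*w - 3) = (w - 1)*(w + 1)*(w + 4)*(w - 3)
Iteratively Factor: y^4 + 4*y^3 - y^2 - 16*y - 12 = (y - 2)*(y^3 + 6*y^2 + 11*y + 6) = (y - 2)*(y + 2)*(y^2 + 4*y + 3) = (y - 2)*(y + 1)*(y + 2)*(y + 3)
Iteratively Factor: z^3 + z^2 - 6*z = (z - 2)*(z^2 + 3*z) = (z - 2)*(z + 3)*(z)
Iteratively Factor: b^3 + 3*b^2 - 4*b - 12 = (b + 2)*(b^2 + b - 6) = (b - 2)*(b + 2)*(b + 3)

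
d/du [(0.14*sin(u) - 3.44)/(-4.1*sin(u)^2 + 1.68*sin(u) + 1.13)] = (0.574*sin(u)^2 - 28.208*sin(u) + 5.9374)*cos(u)/(16.81*sin(u)^4 - 13.776*sin(u)^3 - 6.4436*sin(u)^2 + 3.7968*sin(u) + 1.2769)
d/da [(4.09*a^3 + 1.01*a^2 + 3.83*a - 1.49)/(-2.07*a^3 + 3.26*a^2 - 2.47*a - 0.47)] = (-3.5527136788005e-15*a^5 + 15.4241*a^4 - 4.3484*a^3 - 30.0003*a^2 + 8.7654*a - 5.4804)/(4.2849*a^6 - 13.4964*a^5 + 20.8534*a^4 - 14.1586*a^3 + 3.0365*a^2 + 2.3218*a + 0.2209)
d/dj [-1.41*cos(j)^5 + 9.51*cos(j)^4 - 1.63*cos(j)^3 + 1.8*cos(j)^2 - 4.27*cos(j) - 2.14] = (7.05*cos(j)^4 - 38.04*cos(j)^3 + 4.89*cos(j)^2 - 3.6*cos(j) + 4.27)*sin(j)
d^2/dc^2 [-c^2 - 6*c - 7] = -2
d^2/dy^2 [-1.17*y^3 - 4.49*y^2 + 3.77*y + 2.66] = -7.02*y - 8.98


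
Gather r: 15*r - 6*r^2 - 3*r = -6*r^2 + 12*r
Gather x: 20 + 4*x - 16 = 4*x + 4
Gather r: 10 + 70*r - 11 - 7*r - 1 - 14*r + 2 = 49*r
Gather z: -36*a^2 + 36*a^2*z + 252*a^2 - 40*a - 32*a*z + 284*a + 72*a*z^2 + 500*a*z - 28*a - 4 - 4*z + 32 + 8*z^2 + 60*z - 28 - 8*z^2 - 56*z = 216*a^2 + 72*a*z^2 + 216*a + z*(36*a^2 + 468*a)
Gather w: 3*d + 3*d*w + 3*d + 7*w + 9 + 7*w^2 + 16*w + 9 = 6*d + 7*w^2 + w*(3*d + 23) + 18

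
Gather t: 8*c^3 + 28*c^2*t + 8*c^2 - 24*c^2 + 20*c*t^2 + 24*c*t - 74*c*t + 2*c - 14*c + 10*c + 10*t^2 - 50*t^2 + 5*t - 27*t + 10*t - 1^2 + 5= 8*c^3 - 16*c^2 - 2*c + t^2*(20*c - 40) + t*(28*c^2 - 50*c - 12) + 4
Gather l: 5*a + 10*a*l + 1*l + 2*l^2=5*a + 2*l^2 + l*(10*a + 1)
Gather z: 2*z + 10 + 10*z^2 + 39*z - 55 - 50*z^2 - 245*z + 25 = -40*z^2 - 204*z - 20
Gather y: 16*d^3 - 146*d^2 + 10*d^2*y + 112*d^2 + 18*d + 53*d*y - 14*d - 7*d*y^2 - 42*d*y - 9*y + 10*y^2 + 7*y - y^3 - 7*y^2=16*d^3 - 34*d^2 + 4*d - y^3 + y^2*(3 - 7*d) + y*(10*d^2 + 11*d - 2)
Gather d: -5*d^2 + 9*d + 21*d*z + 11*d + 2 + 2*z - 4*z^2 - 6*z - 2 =-5*d^2 + d*(21*z + 20) - 4*z^2 - 4*z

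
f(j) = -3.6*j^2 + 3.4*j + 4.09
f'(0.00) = 3.40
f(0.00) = 4.09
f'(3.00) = -18.20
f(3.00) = -18.11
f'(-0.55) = 7.36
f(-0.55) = 1.13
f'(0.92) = -3.22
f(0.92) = 4.17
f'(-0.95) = 10.24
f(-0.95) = -2.39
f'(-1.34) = 13.05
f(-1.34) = -6.93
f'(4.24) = -27.13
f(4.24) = -46.21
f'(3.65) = -22.88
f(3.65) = -31.46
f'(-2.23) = 19.46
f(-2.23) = -21.39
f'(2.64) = -15.61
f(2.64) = -12.02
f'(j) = 3.4 - 7.2*j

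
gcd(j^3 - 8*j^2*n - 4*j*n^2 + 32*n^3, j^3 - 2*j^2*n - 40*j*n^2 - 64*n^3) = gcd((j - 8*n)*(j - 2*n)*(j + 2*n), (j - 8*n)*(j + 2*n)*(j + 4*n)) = j^2 - 6*j*n - 16*n^2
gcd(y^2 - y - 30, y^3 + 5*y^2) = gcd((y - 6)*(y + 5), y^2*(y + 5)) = y + 5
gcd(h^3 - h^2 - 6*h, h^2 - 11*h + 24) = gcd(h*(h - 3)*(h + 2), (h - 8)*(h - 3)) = h - 3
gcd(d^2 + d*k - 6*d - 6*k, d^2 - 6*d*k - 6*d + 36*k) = d - 6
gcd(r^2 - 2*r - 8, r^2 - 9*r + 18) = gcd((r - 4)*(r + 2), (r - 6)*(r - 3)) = 1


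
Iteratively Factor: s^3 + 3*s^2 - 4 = (s + 2)*(s^2 + s - 2) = (s - 1)*(s + 2)*(s + 2)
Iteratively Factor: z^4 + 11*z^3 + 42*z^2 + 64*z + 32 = (z + 2)*(z^3 + 9*z^2 + 24*z + 16) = (z + 2)*(z + 4)*(z^2 + 5*z + 4) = (z + 2)*(z + 4)^2*(z + 1)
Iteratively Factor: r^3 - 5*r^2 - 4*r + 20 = (r - 2)*(r^2 - 3*r - 10) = (r - 2)*(r + 2)*(r - 5)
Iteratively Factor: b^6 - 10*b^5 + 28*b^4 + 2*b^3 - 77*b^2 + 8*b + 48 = (b - 3)*(b^5 - 7*b^4 + 7*b^3 + 23*b^2 - 8*b - 16) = (b - 3)*(b - 1)*(b^4 - 6*b^3 + b^2 + 24*b + 16) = (b - 4)*(b - 3)*(b - 1)*(b^3 - 2*b^2 - 7*b - 4) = (b - 4)*(b - 3)*(b - 1)*(b + 1)*(b^2 - 3*b - 4) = (b - 4)^2*(b - 3)*(b - 1)*(b + 1)*(b + 1)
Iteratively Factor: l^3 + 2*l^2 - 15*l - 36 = (l - 4)*(l^2 + 6*l + 9) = (l - 4)*(l + 3)*(l + 3)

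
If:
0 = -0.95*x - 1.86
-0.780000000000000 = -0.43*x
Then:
No Solution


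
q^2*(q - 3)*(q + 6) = q^4 + 3*q^3 - 18*q^2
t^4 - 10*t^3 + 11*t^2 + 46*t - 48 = (t - 8)*(t - 3)*(t - 1)*(t + 2)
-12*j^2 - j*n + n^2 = (-4*j + n)*(3*j + n)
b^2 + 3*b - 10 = (b - 2)*(b + 5)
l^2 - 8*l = l*(l - 8)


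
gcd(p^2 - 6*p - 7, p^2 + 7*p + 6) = p + 1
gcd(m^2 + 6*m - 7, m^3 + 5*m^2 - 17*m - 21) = m + 7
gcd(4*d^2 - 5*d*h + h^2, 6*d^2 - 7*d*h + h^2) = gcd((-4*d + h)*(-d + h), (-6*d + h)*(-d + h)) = d - h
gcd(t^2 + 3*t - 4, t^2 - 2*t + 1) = t - 1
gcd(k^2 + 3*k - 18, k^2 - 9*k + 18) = k - 3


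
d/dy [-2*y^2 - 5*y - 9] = -4*y - 5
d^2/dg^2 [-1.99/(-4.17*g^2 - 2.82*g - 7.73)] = (-69.207822*g^2 - 46.802412*g + 1.99*(8.34*g + 2.82)*(16.68*g + 5.64) - 128.291718)/(4.17*g^2 + 2.82*g + 7.73)^3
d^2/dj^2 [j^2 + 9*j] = 2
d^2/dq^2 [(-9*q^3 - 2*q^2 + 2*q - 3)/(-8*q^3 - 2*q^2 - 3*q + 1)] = 2*(-16*q^6 - 1032*q^5 + 1344*q^4 + 623*q^3 + 87*q^2 + 141*q + 29)/(512*q^9 + 384*q^8 + 672*q^7 + 104*q^6 + 156*q^5 - 102*q^4 + 15*q^3 - 21*q^2 + 9*q - 1)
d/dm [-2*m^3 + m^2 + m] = -6*m^2 + 2*m + 1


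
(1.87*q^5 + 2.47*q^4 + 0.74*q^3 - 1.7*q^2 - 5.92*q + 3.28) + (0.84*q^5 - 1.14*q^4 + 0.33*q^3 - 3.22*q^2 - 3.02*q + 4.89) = 2.71*q^5 + 1.33*q^4 + 1.07*q^3 - 4.92*q^2 - 8.94*q + 8.17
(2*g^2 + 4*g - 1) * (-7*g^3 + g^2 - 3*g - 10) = -14*g^5 - 26*g^4 + 5*g^3 - 33*g^2 - 37*g + 10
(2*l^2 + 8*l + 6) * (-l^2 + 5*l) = -2*l^4 + 2*l^3 + 34*l^2 + 30*l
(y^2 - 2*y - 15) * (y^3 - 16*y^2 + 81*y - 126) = y^5 - 18*y^4 + 98*y^3 - 48*y^2 - 963*y + 1890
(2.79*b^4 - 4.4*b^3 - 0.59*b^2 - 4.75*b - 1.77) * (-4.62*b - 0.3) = -12.8898*b^5 + 19.491*b^4 + 4.0458*b^3 + 22.122*b^2 + 9.6024*b + 0.531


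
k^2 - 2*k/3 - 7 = (k - 3)*(k + 7/3)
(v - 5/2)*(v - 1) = v^2 - 7*v/2 + 5/2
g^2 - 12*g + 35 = (g - 7)*(g - 5)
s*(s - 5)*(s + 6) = s^3 + s^2 - 30*s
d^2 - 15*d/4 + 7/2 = (d - 2)*(d - 7/4)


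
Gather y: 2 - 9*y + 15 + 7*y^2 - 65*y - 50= 7*y^2 - 74*y - 33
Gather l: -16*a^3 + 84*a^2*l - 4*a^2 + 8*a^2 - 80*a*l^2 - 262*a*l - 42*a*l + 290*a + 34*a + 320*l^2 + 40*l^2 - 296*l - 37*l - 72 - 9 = -16*a^3 + 4*a^2 + 324*a + l^2*(360 - 80*a) + l*(84*a^2 - 304*a - 333) - 81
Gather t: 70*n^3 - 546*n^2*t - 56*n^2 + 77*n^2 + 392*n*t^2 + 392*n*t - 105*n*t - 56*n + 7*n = 70*n^3 + 21*n^2 + 392*n*t^2 - 49*n + t*(-546*n^2 + 287*n)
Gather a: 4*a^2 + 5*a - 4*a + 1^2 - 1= 4*a^2 + a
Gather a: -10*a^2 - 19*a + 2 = -10*a^2 - 19*a + 2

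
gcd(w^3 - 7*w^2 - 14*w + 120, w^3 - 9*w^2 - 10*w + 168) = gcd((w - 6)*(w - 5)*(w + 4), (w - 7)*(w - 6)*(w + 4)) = w^2 - 2*w - 24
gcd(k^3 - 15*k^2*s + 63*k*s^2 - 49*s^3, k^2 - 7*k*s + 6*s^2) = -k + s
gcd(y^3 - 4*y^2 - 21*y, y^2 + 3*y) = y^2 + 3*y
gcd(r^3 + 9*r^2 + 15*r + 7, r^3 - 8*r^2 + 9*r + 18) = r + 1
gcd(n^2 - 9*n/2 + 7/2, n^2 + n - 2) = n - 1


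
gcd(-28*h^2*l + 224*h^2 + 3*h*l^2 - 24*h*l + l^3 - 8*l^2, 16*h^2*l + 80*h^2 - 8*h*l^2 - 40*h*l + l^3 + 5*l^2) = 4*h - l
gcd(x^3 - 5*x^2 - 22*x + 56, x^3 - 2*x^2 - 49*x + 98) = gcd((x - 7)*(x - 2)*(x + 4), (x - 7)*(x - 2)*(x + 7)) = x^2 - 9*x + 14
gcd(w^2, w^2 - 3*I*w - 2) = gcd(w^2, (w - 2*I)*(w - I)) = 1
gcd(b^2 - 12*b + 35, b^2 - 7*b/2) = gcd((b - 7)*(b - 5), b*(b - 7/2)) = 1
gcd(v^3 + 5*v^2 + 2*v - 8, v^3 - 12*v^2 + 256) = v + 4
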